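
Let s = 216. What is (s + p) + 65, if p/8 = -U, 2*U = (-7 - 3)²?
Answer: -119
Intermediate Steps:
U = 50 (U = (-7 - 3)²/2 = (½)*(-10)² = (½)*100 = 50)
p = -400 (p = 8*(-1*50) = 8*(-50) = -400)
(s + p) + 65 = (216 - 400) + 65 = -184 + 65 = -119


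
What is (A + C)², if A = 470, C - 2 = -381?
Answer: 8281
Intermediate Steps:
C = -379 (C = 2 - 381 = -379)
(A + C)² = (470 - 379)² = 91² = 8281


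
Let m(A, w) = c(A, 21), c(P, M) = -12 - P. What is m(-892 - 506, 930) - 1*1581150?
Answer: -1579764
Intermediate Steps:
m(A, w) = -12 - A
m(-892 - 506, 930) - 1*1581150 = (-12 - (-892 - 506)) - 1*1581150 = (-12 - 1*(-1398)) - 1581150 = (-12 + 1398) - 1581150 = 1386 - 1581150 = -1579764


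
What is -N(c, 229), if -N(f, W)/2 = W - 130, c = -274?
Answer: 198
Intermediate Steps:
N(f, W) = 260 - 2*W (N(f, W) = -2*(W - 130) = -2*(-130 + W) = 260 - 2*W)
-N(c, 229) = -(260 - 2*229) = -(260 - 458) = -1*(-198) = 198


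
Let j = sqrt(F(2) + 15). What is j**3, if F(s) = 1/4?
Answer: 61*sqrt(61)/8 ≈ 59.553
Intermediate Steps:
F(s) = 1/4
j = sqrt(61)/2 (j = sqrt(1/4 + 15) = sqrt(61/4) = sqrt(61)/2 ≈ 3.9051)
j**3 = (sqrt(61)/2)**3 = 61*sqrt(61)/8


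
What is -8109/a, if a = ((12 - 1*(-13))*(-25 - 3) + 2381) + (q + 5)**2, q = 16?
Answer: -8109/2122 ≈ -3.8214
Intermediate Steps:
a = 2122 (a = ((12 - 1*(-13))*(-25 - 3) + 2381) + (16 + 5)**2 = ((12 + 13)*(-28) + 2381) + 21**2 = (25*(-28) + 2381) + 441 = (-700 + 2381) + 441 = 1681 + 441 = 2122)
-8109/a = -8109/2122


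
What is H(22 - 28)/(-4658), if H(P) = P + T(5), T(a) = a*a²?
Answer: -7/274 ≈ -0.025547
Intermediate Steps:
T(a) = a³
H(P) = 125 + P (H(P) = P + 5³ = P + 125 = 125 + P)
H(22 - 28)/(-4658) = (125 + (22 - 28))/(-4658) = (125 - 6)*(-1/4658) = 119*(-1/4658) = -7/274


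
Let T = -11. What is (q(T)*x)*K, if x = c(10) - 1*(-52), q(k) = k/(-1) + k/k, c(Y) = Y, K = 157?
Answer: 116808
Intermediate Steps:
q(k) = 1 - k (q(k) = k*(-1) + 1 = -k + 1 = 1 - k)
x = 62 (x = 10 - 1*(-52) = 10 + 52 = 62)
(q(T)*x)*K = ((1 - 1*(-11))*62)*157 = ((1 + 11)*62)*157 = (12*62)*157 = 744*157 = 116808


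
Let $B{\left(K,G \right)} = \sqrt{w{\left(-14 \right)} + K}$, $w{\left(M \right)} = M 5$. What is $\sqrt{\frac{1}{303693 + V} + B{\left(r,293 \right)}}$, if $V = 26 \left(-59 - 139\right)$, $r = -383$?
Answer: $\frac{\sqrt{298545 + 89129117025 i \sqrt{453}}}{298545} \approx 3.2622 + 3.2622 i$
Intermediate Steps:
$w{\left(M \right)} = 5 M$
$V = -5148$ ($V = 26 \left(-198\right) = -5148$)
$B{\left(K,G \right)} = \sqrt{-70 + K}$ ($B{\left(K,G \right)} = \sqrt{5 \left(-14\right) + K} = \sqrt{-70 + K}$)
$\sqrt{\frac{1}{303693 + V} + B{\left(r,293 \right)}} = \sqrt{\frac{1}{303693 - 5148} + \sqrt{-70 - 383}} = \sqrt{\frac{1}{298545} + \sqrt{-453}} = \sqrt{\frac{1}{298545} + i \sqrt{453}}$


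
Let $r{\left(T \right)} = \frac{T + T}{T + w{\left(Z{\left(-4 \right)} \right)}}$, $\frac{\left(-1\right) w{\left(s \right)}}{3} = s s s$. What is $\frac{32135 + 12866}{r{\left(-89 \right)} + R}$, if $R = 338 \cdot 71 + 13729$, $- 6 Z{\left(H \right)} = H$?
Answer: $\frac{3309619}{2774795} \approx 1.1927$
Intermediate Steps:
$Z{\left(H \right)} = - \frac{H}{6}$
$w{\left(s \right)} = - 3 s^{3}$ ($w{\left(s \right)} = - 3 s s s = - 3 s^{2} s = - 3 s^{3}$)
$r{\left(T \right)} = \frac{2 T}{- \frac{8}{9} + T}$ ($r{\left(T \right)} = \frac{T + T}{T - 3 \left(\left(- \frac{1}{6}\right) \left(-4\right)\right)^{3}} = \frac{2 T}{T - 3 \left(\frac{2}{3}\right)^{3}} = \frac{2 T}{T - \frac{8}{9}} = \frac{2 T}{- \frac{8}{9} + T}$)
$R = 37727$ ($R = 23998 + 13729 = 37727$)
$\frac{32135 + 12866}{r{\left(-89 \right)} + R} = \frac{32135 + 12866}{18 \left(-89\right) \frac{1}{-8 + 9 \left(-89\right)} + 37727} = \frac{45001}{18 \left(-89\right) \frac{1}{-8 - 801} + 37727} = \frac{45001}{18 \left(-89\right) \frac{1}{-809} + 37727} = \frac{45001}{18 \left(-89\right) \left(- \frac{1}{809}\right) + 37727} = \frac{45001}{\frac{1602}{809} + 37727} = \frac{45001}{\frac{30522745}{809}} = 45001 \cdot \frac{809}{30522745} = \frac{3309619}{2774795}$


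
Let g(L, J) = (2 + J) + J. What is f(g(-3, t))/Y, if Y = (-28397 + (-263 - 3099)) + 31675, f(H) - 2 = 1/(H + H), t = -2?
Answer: -1/48 ≈ -0.020833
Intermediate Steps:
g(L, J) = 2 + 2*J
f(H) = 2 + 1/(2*H) (f(H) = 2 + 1/(H + H) = 2 + 1/(2*H))
Y = -84 (Y = (-28397 - 3362) + 31675 = -31759 + 31675 = -84)
f(g(-3, t))/Y = (2 + 1/(2*(2 + 2*(-2))))/(-84) = (2 + 1/(2*(2 - 4)))*(-1/84) = (2 + (½)/(-2))*(-1/84) = (2 + (½)*(-½))*(-1/84) = (2 - ¼)*(-1/84) = (7/4)*(-1/84) = -1/48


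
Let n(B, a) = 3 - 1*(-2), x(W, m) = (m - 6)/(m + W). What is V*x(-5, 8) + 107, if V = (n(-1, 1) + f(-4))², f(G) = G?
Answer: 323/3 ≈ 107.67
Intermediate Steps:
x(W, m) = (-6 + m)/(W + m)
n(B, a) = 5 (n(B, a) = 3 + 2 = 5)
V = 1 (V = (5 - 4)² = 1² = 1)
V*x(-5, 8) + 107 = 1*((-6 + 8)/(-5 + 8)) + 107 = 1*(2/3) + 107 = 1*((⅓)*2) + 107 = 1*(⅔) + 107 = ⅔ + 107 = 323/3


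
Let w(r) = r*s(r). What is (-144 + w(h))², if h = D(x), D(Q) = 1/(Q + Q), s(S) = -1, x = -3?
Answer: 744769/36 ≈ 20688.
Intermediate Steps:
D(Q) = 1/(2*Q)
h = -⅙ (h = (½)/(-3) = (½)*(-⅓) = -⅙ ≈ -0.16667)
w(r) = -r (w(r) = r*(-1) = -r)
(-144 + w(h))² = (-144 - 1*(-⅙))² = (-144 + ⅙)² = (-863/6)² = 744769/36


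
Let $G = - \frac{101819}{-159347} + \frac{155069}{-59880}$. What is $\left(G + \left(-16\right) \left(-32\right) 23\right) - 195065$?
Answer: $- \frac{1748906963564263}{9541698360} \approx -1.8329 \cdot 10^{5}$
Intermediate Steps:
$G = - \frac{18612858223}{9541698360}$ ($G = \left(-101819\right) \left(- \frac{1}{159347}\right) + 155069 \left(- \frac{1}{59880}\right) = \frac{101819}{159347} - \frac{155069}{59880} = - \frac{18612858223}{9541698360} \approx -1.9507$)
$\left(G + \left(-16\right) \left(-32\right) 23\right) - 195065 = \left(- \frac{18612858223}{9541698360} + \left(-16\right) \left(-32\right) 23\right) - 195065 = \left(- \frac{18612858223}{9541698360} + 512 \cdot 23\right) - 195065 = \left(- \frac{18612858223}{9541698360} + 11776\right) - 195065 = \frac{112344427029137}{9541698360} - 195065 = - \frac{1748906963564263}{9541698360}$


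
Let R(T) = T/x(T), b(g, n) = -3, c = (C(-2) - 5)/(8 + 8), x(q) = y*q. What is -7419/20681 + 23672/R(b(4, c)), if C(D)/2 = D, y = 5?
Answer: 2447795741/20681 ≈ 1.1836e+5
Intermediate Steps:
C(D) = 2*D
x(q) = 5*q
c = -9/16 (c = (2*(-2) - 5)/(8 + 8) = (-4 - 5)/16 = -9*1/16 = -9/16 ≈ -0.56250)
R(T) = ⅕ (R(T) = T/((5*T)) = T*(1/(5*T)) = ⅕)
-7419/20681 + 23672/R(b(4, c)) = -7419/20681 + 23672/(⅕) = -7419*1/20681 + 23672*5 = -7419/20681 + 118360 = 2447795741/20681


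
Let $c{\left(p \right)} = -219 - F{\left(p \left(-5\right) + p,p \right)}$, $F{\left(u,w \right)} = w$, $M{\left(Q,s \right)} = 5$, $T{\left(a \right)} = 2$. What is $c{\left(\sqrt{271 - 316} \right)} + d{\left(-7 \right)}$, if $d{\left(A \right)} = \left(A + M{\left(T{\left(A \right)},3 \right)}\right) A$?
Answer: $-205 - 3 i \sqrt{5} \approx -205.0 - 6.7082 i$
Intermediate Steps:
$d{\left(A \right)} = A \left(5 + A\right)$ ($d{\left(A \right)} = \left(A + 5\right) A = \left(5 + A\right) A = A \left(5 + A\right)$)
$c{\left(p \right)} = -219 - p$
$c{\left(\sqrt{271 - 316} \right)} + d{\left(-7 \right)} = \left(-219 - \sqrt{271 - 316}\right) - 7 \left(5 - 7\right) = \left(-219 - \sqrt{-45}\right) - -14 = \left(-219 - 3 i \sqrt{5}\right) + 14 = -205 - 3 i \sqrt{5}$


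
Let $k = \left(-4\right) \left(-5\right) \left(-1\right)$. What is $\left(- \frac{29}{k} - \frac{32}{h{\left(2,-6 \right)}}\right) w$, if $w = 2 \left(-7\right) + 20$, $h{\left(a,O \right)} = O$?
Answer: $\frac{407}{10} \approx 40.7$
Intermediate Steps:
$k = -20$ ($k = 20 \left(-1\right) = -20$)
$w = 6$ ($w = -14 + 20 = 6$)
$\left(- \frac{29}{k} - \frac{32}{h{\left(2,-6 \right)}}\right) w = \left(- \frac{29}{-20} - \frac{32}{-6}\right) 6 = \left(\left(-29\right) \left(- \frac{1}{20}\right) - - \frac{16}{3}\right) 6 = \left(\frac{29}{20} + \frac{16}{3}\right) 6 = \frac{407}{60} \cdot 6 = \frac{407}{10}$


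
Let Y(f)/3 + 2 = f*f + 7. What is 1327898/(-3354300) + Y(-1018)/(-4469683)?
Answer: -8181879105217/7496328843450 ≈ -1.0915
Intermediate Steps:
Y(f) = 15 + 3*f**2 (Y(f) = -6 + 3*(f*f + 7) = -6 + 3*(f**2 + 7) = -6 + 3*(7 + f**2) = -6 + (21 + 3*f**2) = 15 + 3*f**2)
1327898/(-3354300) + Y(-1018)/(-4469683) = 1327898/(-3354300) + (15 + 3*(-1018)**2)/(-4469683) = 1327898*(-1/3354300) + (15 + 3*1036324)*(-1/4469683) = -663949/1677150 + (15 + 3108972)*(-1/4469683) = -663949/1677150 + 3108987*(-1/4469683) = -663949/1677150 - 3108987/4469683 = -8181879105217/7496328843450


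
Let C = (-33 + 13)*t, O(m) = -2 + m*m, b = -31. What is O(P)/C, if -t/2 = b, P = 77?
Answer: -5927/1240 ≈ -4.7798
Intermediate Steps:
O(m) = -2 + m**2
t = 62 (t = -2*(-31) = 62)
C = -1240 (C = (-33 + 13)*62 = -20*62 = -1240)
O(P)/C = (-2 + 77**2)/(-1240) = (-2 + 5929)*(-1/1240) = 5927*(-1/1240) = -5927/1240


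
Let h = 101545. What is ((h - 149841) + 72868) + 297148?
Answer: 321720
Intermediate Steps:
((h - 149841) + 72868) + 297148 = ((101545 - 149841) + 72868) + 297148 = (-48296 + 72868) + 297148 = 24572 + 297148 = 321720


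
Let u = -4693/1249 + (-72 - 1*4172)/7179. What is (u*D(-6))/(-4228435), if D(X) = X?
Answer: -77983606/12638187548795 ≈ -6.1705e-6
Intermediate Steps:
u = -38991803/8966571 (u = -4693*1/1249 + (-72 - 4172)*(1/7179) = -4693/1249 - 4244*1/7179 = -4693/1249 - 4244/7179 = -38991803/8966571 ≈ -4.3486)
(u*D(-6))/(-4228435) = -38991803/8966571*(-6)/(-4228435) = (77983606/2988857)*(-1/4228435) = -77983606/12638187548795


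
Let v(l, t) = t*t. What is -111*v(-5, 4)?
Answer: -1776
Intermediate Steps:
v(l, t) = t²
-111*v(-5, 4) = -111*4² = -111*16 = -1776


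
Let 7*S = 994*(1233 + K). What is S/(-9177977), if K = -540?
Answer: -98406/9177977 ≈ -0.010722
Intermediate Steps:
S = 98406 (S = (994*(1233 - 540))/7 = (994*693)/7 = (⅐)*688842 = 98406)
S/(-9177977) = 98406/(-9177977) = 98406*(-1/9177977) = -98406/9177977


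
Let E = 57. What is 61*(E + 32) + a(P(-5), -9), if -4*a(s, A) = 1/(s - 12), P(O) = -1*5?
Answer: 369173/68 ≈ 5429.0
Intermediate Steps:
P(O) = -5
a(s, A) = -1/(4*(-12 + s)) (a(s, A) = -1/(4*(s - 12)) = -1/(4*(-12 + s)))
61*(E + 32) + a(P(-5), -9) = 61*(57 + 32) - 1/(-48 + 4*(-5)) = 61*89 - 1/(-48 - 20) = 5429 - 1/(-68) = 5429 - 1*(-1/68) = 5429 + 1/68 = 369173/68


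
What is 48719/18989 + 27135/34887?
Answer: 738308756/220823081 ≈ 3.3434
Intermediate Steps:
48719/18989 + 27135/34887 = 48719*(1/18989) + 27135*(1/34887) = 48719/18989 + 9045/11629 = 738308756/220823081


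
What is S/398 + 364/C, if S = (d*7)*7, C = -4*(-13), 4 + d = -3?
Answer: 2443/398 ≈ 6.1382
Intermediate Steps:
d = -7 (d = -4 - 3 = -7)
C = 52
S = -343 (S = -7*7*7 = -49*7 = -343)
S/398 + 364/C = -343/398 + 364/52 = -343*1/398 + 364*(1/52) = -343/398 + 7 = 2443/398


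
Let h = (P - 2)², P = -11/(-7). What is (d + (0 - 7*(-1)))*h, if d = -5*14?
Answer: -81/7 ≈ -11.571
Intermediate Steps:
P = 11/7 (P = -11*(-⅐) = 11/7 ≈ 1.5714)
h = 9/49 (h = (11/7 - 2)² = (-3/7)² = 9/49 ≈ 0.18367)
d = -70
(d + (0 - 7*(-1)))*h = (-70 + (0 - 7*(-1)))*(9/49) = (-70 + (0 + 7))*(9/49) = (-70 + 7)*(9/49) = -63*9/49 = -81/7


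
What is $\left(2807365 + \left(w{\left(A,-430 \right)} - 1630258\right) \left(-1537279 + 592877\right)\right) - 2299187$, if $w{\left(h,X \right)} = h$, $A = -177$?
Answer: $1539786583048$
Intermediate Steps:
$\left(2807365 + \left(w{\left(A,-430 \right)} - 1630258\right) \left(-1537279 + 592877\right)\right) - 2299187 = \left(2807365 + \left(-177 - 1630258\right) \left(-1537279 + 592877\right)\right) - 2299187 = \left(2807365 - -1539786074870\right) - 2299187 = \left(2807365 + 1539786074870\right) - 2299187 = 1539788882235 - 2299187 = 1539786583048$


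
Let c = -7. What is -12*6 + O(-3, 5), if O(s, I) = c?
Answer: -79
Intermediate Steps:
O(s, I) = -7
-12*6 + O(-3, 5) = -12*6 - 7 = -3*24 - 7 = -72 - 7 = -79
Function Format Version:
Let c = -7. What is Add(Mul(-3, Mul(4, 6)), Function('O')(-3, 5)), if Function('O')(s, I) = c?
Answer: -79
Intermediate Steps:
Function('O')(s, I) = -7
Add(Mul(-3, Mul(4, 6)), Function('O')(-3, 5)) = Add(Mul(-3, Mul(4, 6)), -7) = Add(Mul(-3, 24), -7) = Add(-72, -7) = -79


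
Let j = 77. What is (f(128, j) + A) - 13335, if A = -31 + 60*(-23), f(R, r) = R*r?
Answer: -4890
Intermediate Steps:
A = -1411 (A = -31 - 1380 = -1411)
(f(128, j) + A) - 13335 = (128*77 - 1411) - 13335 = (9856 - 1411) - 13335 = 8445 - 13335 = -4890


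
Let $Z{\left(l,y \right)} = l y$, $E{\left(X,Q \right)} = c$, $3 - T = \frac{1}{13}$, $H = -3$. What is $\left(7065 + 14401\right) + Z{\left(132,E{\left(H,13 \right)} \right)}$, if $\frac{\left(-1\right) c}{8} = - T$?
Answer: $\frac{319186}{13} \approx 24553.0$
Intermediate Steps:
$T = \frac{38}{13}$ ($T = 3 - \frac{1}{13} = \frac{38}{13} \approx 2.9231$)
$c = \frac{304}{13}$ ($c = - 8 \left(\left(-1\right) \frac{38}{13}\right) = \left(-8\right) \left(- \frac{38}{13}\right) = \frac{304}{13} \approx 23.385$)
$E{\left(X,Q \right)} = \frac{304}{13}$
$\left(7065 + 14401\right) + Z{\left(132,E{\left(H,13 \right)} \right)} = \left(7065 + 14401\right) + 132 \cdot \frac{304}{13} = 21466 + \frac{40128}{13} = \frac{319186}{13}$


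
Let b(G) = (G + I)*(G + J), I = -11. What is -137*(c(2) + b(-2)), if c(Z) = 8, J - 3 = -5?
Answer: -8220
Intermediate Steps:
J = -2 (J = 3 - 5 = -2)
b(G) = (-11 + G)*(-2 + G) (b(G) = (G - 11)*(G - 2) = (-11 + G)*(-2 + G))
-137*(c(2) + b(-2)) = -137*(8 + (22 + (-2)**2 - 13*(-2))) = -137*(8 + (22 + 4 + 26)) = -137*(8 + 52) = -137*60 = -8220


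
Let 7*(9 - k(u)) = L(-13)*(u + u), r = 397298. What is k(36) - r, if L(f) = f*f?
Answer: -2793191/7 ≈ -3.9903e+5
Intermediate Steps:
L(f) = f²
k(u) = 9 - 338*u/7 (k(u) = 9 - (-13)²*(u + u)/7 = 9 - 169*2*u/7 = 9 - 338*u/7)
k(36) - r = (9 - 338/7*36) - 1*397298 = (9 - 12168/7) - 397298 = -12105/7 - 397298 = -2793191/7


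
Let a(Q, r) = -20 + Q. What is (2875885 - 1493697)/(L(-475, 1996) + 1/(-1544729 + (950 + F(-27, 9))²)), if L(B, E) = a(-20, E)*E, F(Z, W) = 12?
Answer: -855968295580/49443714401 ≈ -17.312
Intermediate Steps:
L(B, E) = -40*E (L(B, E) = (-20 - 20)*E = -40*E)
(2875885 - 1493697)/(L(-475, 1996) + 1/(-1544729 + (950 + F(-27, 9))²)) = (2875885 - 1493697)/(-40*1996 + 1/(-1544729 + (950 + 12)²)) = 1382188/(-79840 + 1/(-1544729 + 962²)) = 1382188/(-79840 + 1/(-1544729 + 925444)) = 1382188/(-79840 + 1/(-619285)) = 1382188/(-79840 - 1/619285) = 1382188/(-49443714401/619285) = 1382188*(-619285/49443714401) = -855968295580/49443714401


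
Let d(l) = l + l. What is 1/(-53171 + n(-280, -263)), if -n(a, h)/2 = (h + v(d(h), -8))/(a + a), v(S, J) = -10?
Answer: -40/2126879 ≈ -1.8807e-5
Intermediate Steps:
d(l) = 2*l
n(a, h) = -(-10 + h)/a (n(a, h) = -2*(h - 10)/(a + a) = -2*(-10 + h)/(2*a) = -2*(-10 + h)*1/(2*a) = -(-10 + h)/a)
1/(-53171 + n(-280, -263)) = 1/(-53171 + (10 - 1*(-263))/(-280)) = 1/(-53171 - (10 + 263)/280) = 1/(-53171 - 1/280*273) = 1/(-53171 - 39/40) = 1/(-2126879/40) = -40/2126879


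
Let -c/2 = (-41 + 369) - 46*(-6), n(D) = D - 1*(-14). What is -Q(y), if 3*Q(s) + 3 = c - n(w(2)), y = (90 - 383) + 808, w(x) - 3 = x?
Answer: 410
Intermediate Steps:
w(x) = 3 + x
y = 515 (y = -293 + 808 = 515)
n(D) = 14 + D (n(D) = D + 14 = 14 + D)
c = -1208 (c = -2*((-41 + 369) - 46*(-6)) = -2*(328 - 1*(-276)) = -2*(328 + 276) = -2*604 = -1208)
Q(s) = -410 (Q(s) = -1 + (-1208 - (14 + (3 + 2)))/3 = -1 + (-1208 - (14 + 5))/3 = -1 + (-1208 - 1*19)/3 = -1 + (-1208 - 19)/3 = -1 + (⅓)*(-1227) = -1 - 409 = -410)
-Q(y) = -1*(-410) = 410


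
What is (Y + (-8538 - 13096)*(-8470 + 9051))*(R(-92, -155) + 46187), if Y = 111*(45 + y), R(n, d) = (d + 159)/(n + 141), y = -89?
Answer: -28457600491746/49 ≈ -5.8077e+11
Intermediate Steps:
R(n, d) = (159 + d)/(141 + n)
Y = -4884 (Y = 111*(45 - 89) = 111*(-44) = -4884)
(Y + (-8538 - 13096)*(-8470 + 9051))*(R(-92, -155) + 46187) = (-4884 + (-8538 - 13096)*(-8470 + 9051))*((159 - 155)/(141 - 92) + 46187) = (-4884 - 21634*581)*(4/49 + 46187) = (-4884 - 12569354)*((1/49)*4 + 46187) = -12574238*(4/49 + 46187) = -12574238*2263167/49 = -28457600491746/49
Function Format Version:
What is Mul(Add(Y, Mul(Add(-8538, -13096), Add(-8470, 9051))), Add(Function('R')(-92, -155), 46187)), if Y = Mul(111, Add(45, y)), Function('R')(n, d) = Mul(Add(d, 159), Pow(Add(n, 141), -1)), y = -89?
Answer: Rational(-28457600491746, 49) ≈ -5.8077e+11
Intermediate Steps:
Function('R')(n, d) = Mul(Pow(Add(141, n), -1), Add(159, d)) (Function('R')(n, d) = Mul(Add(159, d), Pow(Add(141, n), -1)) = Mul(Pow(Add(141, n), -1), Add(159, d)))
Y = -4884 (Y = Mul(111, Add(45, -89)) = Mul(111, -44) = -4884)
Mul(Add(Y, Mul(Add(-8538, -13096), Add(-8470, 9051))), Add(Function('R')(-92, -155), 46187)) = Mul(Add(-4884, Mul(Add(-8538, -13096), Add(-8470, 9051))), Add(Mul(Pow(Add(141, -92), -1), Add(159, -155)), 46187)) = Mul(Add(-4884, Mul(-21634, 581)), Add(Mul(Pow(49, -1), 4), 46187)) = Mul(Add(-4884, -12569354), Add(Mul(Rational(1, 49), 4), 46187)) = Mul(-12574238, Add(Rational(4, 49), 46187)) = Mul(-12574238, Rational(2263167, 49)) = Rational(-28457600491746, 49)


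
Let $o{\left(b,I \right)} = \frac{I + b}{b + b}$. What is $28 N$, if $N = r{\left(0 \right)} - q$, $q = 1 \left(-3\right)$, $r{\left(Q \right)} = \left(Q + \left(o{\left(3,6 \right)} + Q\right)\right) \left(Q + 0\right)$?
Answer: $84$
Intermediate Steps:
$o{\left(b,I \right)} = \frac{I + b}{2 b}$
$r{\left(Q \right)} = Q \left(\frac{3}{2} + 2 Q\right)$ ($r{\left(Q \right)} = \left(Q + \left(\frac{6 + 3}{2 \cdot 3} + Q\right)\right) \left(Q + 0\right) = \left(Q + \left(\frac{1}{2} \cdot \frac{1}{3} \cdot 9 + Q\right)\right) Q = \left(Q + \left(\frac{3}{2} + Q\right)\right) Q = \left(\frac{3}{2} + 2 Q\right) Q = Q \left(\frac{3}{2} + 2 Q\right)$)
$q = -3$
$N = 3$ ($N = \frac{1}{2} \cdot 0 \left(3 + 4 \cdot 0\right) - -3 = \frac{1}{2} \cdot 0 \left(3 + 0\right) + 3 = \frac{1}{2} \cdot 0 \cdot 3 + 3 = 0 + 3 = 3$)
$28 N = 28 \cdot 3 = 84$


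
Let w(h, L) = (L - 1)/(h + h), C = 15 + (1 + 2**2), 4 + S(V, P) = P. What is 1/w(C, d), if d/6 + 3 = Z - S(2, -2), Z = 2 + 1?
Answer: 8/7 ≈ 1.1429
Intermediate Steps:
S(V, P) = -4 + P
Z = 3
d = 36 (d = -18 + 6*(3 - (-4 - 2)) = -18 + 6*(3 - 1*(-6)) = -18 + 6*(3 + 6) = -18 + 6*9 = -18 + 54 = 36)
C = 20 (C = 15 + (1 + 4) = 15 + 5 = 20)
w(h, L) = (-1 + L)/(2*h) (w(h, L) = (-1 + L)/((2*h)) = (-1 + L)*(1/(2*h)) = (-1 + L)/(2*h))
1/w(C, d) = 1/((1/2)*(-1 + 36)/20) = 1/((1/2)*(1/20)*35) = 1/(7/8) = 8/7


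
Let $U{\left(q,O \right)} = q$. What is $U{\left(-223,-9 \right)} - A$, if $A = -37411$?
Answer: $37188$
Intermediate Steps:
$U{\left(-223,-9 \right)} - A = -223 - -37411 = -223 + 37411 = 37188$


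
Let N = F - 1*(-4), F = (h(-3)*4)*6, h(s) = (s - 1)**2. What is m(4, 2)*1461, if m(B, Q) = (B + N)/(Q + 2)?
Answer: 143178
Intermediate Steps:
h(s) = (-1 + s)**2
F = 384 (F = ((-1 - 3)**2*4)*6 = ((-4)**2*4)*6 = (16*4)*6 = 64*6 = 384)
N = 388 (N = 384 - 1*(-4) = 384 + 4 = 388)
m(B, Q) = (388 + B)/(2 + Q) (m(B, Q) = (B + 388)/(Q + 2) = (388 + B)/(2 + Q))
m(4, 2)*1461 = ((388 + 4)/(2 + 2))*1461 = (392/4)*1461 = ((1/4)*392)*1461 = 98*1461 = 143178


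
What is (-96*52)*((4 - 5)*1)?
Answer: 4992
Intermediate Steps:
(-96*52)*((4 - 5)*1) = -(-4992) = -4992*(-1) = 4992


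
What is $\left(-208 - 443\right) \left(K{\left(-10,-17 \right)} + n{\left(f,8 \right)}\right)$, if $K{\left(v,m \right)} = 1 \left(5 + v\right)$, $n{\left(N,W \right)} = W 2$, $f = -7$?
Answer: $-7161$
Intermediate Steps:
$n{\left(N,W \right)} = 2 W$
$K{\left(v,m \right)} = 5 + v$
$\left(-208 - 443\right) \left(K{\left(-10,-17 \right)} + n{\left(f,8 \right)}\right) = \left(-208 - 443\right) \left(\left(5 - 10\right) + 2 \cdot 8\right) = - 651 \left(-5 + 16\right) = \left(-651\right) 11 = -7161$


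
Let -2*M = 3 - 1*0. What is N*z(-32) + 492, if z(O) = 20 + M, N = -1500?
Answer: -27258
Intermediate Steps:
M = -3/2 (M = -(3 - 1*0)/2 = -(3 + 0)/2 = -½*3 = -3/2 ≈ -1.5000)
z(O) = 37/2 (z(O) = 20 - 3/2 = 37/2)
N*z(-32) + 492 = -1500*37/2 + 492 = -27750 + 492 = -27258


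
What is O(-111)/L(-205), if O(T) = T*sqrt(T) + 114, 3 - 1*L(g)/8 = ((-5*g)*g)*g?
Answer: -3/9068552 + 3*I*sqrt(111)/9313648 ≈ -3.3081e-7 + 3.3936e-6*I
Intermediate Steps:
L(g) = 24 + 40*g**3 (L(g) = 24 - 8*(-5*g)*g*g = 24 - 8*(-5*g**2)*g = 24 - (-40)*g**3 = 24 + 40*g**3)
O(T) = 114 + T**(3/2) (O(T) = T**(3/2) + 114 = 114 + T**(3/2))
O(-111)/L(-205) = (114 + (-111)**(3/2))/(24 + 40*(-205)**3) = (114 - 111*I*sqrt(111))/(24 + 40*(-8615125)) = (114 - 111*I*sqrt(111))/(24 - 344605000) = (114 - 111*I*sqrt(111))/(-344604976) = (114 - 111*I*sqrt(111))*(-1/344604976) = -3/9068552 + 3*I*sqrt(111)/9313648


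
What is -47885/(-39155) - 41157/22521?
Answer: -35538950/58787317 ≈ -0.60453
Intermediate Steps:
-47885/(-39155) - 41157/22521 = -47885*(-1/39155) - 41157*1/22521 = 9577/7831 - 13719/7507 = -35538950/58787317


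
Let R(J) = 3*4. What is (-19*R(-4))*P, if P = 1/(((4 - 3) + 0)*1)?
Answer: -228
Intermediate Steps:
R(J) = 12
P = 1 (P = 1/((1 + 0)*1) = 1/(1*1) = 1/1 = 1)
(-19*R(-4))*P = -19*12*1 = -228*1 = -228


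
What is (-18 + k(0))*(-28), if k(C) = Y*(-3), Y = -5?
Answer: 84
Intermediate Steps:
k(C) = 15 (k(C) = -5*(-3) = 15)
(-18 + k(0))*(-28) = (-18 + 15)*(-28) = -3*(-28) = 84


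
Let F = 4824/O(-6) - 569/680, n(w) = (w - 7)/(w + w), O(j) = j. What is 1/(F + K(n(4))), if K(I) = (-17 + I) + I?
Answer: -680/559359 ≈ -0.0012157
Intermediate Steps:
n(w) = (-7 + w)/(2*w) (n(w) = (-7 + w)/((2*w)) = (-7 + w)*(1/(2*w)) = (-7 + w)/(2*w))
F = -547289/680 (F = 4824/(-6) - 569/680 = 4824*(-1/6) - 569*1/680 = -804 - 569/680 = -547289/680 ≈ -804.84)
K(I) = -17 + 2*I
1/(F + K(n(4))) = 1/(-547289/680 + (-17 + 2*((1/2)*(-7 + 4)/4))) = 1/(-547289/680 + (-17 + 2*((1/2)*(1/4)*(-3)))) = 1/(-547289/680 + (-17 + 2*(-3/8))) = 1/(-547289/680 + (-17 - 3/4)) = 1/(-547289/680 - 71/4) = 1/(-559359/680) = -680/559359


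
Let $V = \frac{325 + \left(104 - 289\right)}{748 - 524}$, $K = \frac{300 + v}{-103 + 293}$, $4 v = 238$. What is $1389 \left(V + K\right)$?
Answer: $\frac{2657157}{760} \approx 3496.3$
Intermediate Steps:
$v = \frac{119}{2}$ ($v = \frac{1}{4} \cdot 238 = \frac{119}{2} \approx 59.5$)
$K = \frac{719}{380}$ ($K = \frac{300 + \frac{119}{2}}{-103 + 293} = \frac{719}{2 \cdot 190} = \frac{719}{2} \cdot \frac{1}{190} = \frac{719}{380} \approx 1.8921$)
$V = \frac{5}{8}$ ($V = \frac{325 - 185}{224} = 140 \cdot \frac{1}{224} = \frac{5}{8} \approx 0.625$)
$1389 \left(V + K\right) = 1389 \left(\frac{5}{8} + \frac{719}{380}\right) = 1389 \cdot \frac{1913}{760} = \frac{2657157}{760}$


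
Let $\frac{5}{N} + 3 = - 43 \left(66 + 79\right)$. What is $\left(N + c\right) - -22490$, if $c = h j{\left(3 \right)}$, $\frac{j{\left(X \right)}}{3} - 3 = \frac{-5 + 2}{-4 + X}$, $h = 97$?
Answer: $\frac{151184163}{6238} \approx 24236.0$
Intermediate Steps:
$j{\left(X \right)} = 9 - \frac{9}{-4 + X}$ ($j{\left(X \right)} = 9 + 3 \frac{-5 + 2}{-4 + X} = 9 + 3 \left(- \frac{3}{-4 + X}\right) = 9 - \frac{9}{-4 + X}$)
$N = - \frac{5}{6238}$ ($N = \frac{5}{-3 - 43 \left(66 + 79\right)} = \frac{5}{-3 - 6235} = \frac{5}{-6238} = 5 \left(- \frac{1}{6238}\right) = - \frac{5}{6238} \approx -0.00080154$)
$c = 1746$ ($c = 97 \frac{9 \left(-5 + 3\right)}{-4 + 3} = 97 \cdot 9 \frac{1}{-1} \left(-2\right) = 97 \cdot 9 \left(-1\right) \left(-2\right) = 97 \cdot 18 = 1746$)
$\left(N + c\right) - -22490 = \left(- \frac{5}{6238} + 1746\right) - -22490 = \frac{10891543}{6238} + 22490 = \frac{151184163}{6238}$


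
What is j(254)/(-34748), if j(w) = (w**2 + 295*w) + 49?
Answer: -139495/34748 ≈ -4.0145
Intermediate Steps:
j(w) = 49 + w**2 + 295*w
j(254)/(-34748) = (49 + 254**2 + 295*254)/(-34748) = (49 + 64516 + 74930)*(-1/34748) = 139495*(-1/34748) = -139495/34748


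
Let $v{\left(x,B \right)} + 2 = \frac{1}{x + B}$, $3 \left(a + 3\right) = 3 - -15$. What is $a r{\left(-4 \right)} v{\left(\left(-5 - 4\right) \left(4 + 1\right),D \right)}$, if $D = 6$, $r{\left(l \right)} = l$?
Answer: $\frac{316}{13} \approx 24.308$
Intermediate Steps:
$a = 3$ ($a = -3 + \frac{3 - -15}{3} = -3 + \frac{3 + 15}{3} = -3 + \frac{1}{3} \cdot 18 = -3 + 6 = 3$)
$v{\left(x,B \right)} = -2 + \frac{1}{B + x}$ ($v{\left(x,B \right)} = -2 + \frac{1}{x + B} = -2 + \frac{1}{B + x}$)
$a r{\left(-4 \right)} v{\left(\left(-5 - 4\right) \left(4 + 1\right),D \right)} = 3 \left(-4\right) \frac{1 - 12 - 2 \left(-5 - 4\right) \left(4 + 1\right)}{6 + \left(-5 - 4\right) \left(4 + 1\right)} = - 12 \frac{1 - 12 - 2 \left(\left(-9\right) 5\right)}{6 - 45} = - 12 \frac{1 - 12 - -90}{6 - 45} = - 12 \frac{1 - 12 + 90}{-39} = - 12 \left(\left(- \frac{1}{39}\right) 79\right) = \left(-12\right) \left(- \frac{79}{39}\right) = \frac{316}{13}$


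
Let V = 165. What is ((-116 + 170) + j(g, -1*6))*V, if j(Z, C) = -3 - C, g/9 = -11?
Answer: 9405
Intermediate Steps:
g = -99 (g = 9*(-11) = -99)
((-116 + 170) + j(g, -1*6))*V = ((-116 + 170) + (-3 - (-1)*6))*165 = (54 + (-3 - 1*(-6)))*165 = (54 + (-3 + 6))*165 = (54 + 3)*165 = 57*165 = 9405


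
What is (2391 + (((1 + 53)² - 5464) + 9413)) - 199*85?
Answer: -7659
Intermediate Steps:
(2391 + (((1 + 53)² - 5464) + 9413)) - 199*85 = (2391 + ((54² - 5464) + 9413)) - 16915 = (2391 + ((2916 - 5464) + 9413)) - 16915 = (2391 + (-2548 + 9413)) - 16915 = (2391 + 6865) - 16915 = 9256 - 16915 = -7659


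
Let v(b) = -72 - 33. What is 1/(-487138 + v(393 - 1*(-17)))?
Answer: -1/487243 ≈ -2.0524e-6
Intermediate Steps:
v(b) = -105
1/(-487138 + v(393 - 1*(-17))) = 1/(-487138 - 105) = 1/(-487243) = -1/487243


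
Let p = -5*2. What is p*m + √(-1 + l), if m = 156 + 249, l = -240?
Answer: -4050 + I*√241 ≈ -4050.0 + 15.524*I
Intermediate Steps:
m = 405
p = -10
p*m + √(-1 + l) = -10*405 + √(-1 - 240) = -4050 + √(-241) = -4050 + I*√241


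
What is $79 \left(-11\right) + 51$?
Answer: $-818$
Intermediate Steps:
$79 \left(-11\right) + 51 = -869 + 51 = -818$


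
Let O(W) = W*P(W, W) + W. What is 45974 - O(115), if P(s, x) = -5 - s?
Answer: 59659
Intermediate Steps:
O(W) = W + W*(-5 - W) (O(W) = W*(-5 - W) + W = W + W*(-5 - W))
45974 - O(115) = 45974 - (-1)*115*(4 + 115) = 45974 - (-1)*115*119 = 45974 - 1*(-13685) = 45974 + 13685 = 59659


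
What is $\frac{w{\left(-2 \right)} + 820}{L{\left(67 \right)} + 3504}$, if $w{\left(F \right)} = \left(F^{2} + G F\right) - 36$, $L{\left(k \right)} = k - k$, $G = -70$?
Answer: $\frac{58}{219} \approx 0.26484$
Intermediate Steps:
$L{\left(k \right)} = 0$
$w{\left(F \right)} = -36 + F^{2} - 70 F$ ($w{\left(F \right)} = \left(F^{2} - 70 F\right) - 36 = -36 + F^{2} - 70 F$)
$\frac{w{\left(-2 \right)} + 820}{L{\left(67 \right)} + 3504} = \frac{\left(-36 + \left(-2\right)^{2} - -140\right) + 820}{0 + 3504} = \frac{\left(-36 + 4 + 140\right) + 820}{3504} = \left(108 + 820\right) \frac{1}{3504} = 928 \cdot \frac{1}{3504} = \frac{58}{219}$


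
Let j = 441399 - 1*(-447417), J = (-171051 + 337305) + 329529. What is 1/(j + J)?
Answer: 1/1384599 ≈ 7.2223e-7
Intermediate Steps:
J = 495783 (J = 166254 + 329529 = 495783)
j = 888816 (j = 441399 + 447417 = 888816)
1/(j + J) = 1/(888816 + 495783) = 1/1384599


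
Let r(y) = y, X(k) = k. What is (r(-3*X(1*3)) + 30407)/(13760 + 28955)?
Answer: 30398/42715 ≈ 0.71165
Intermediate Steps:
(r(-3*X(1*3)) + 30407)/(13760 + 28955) = (-3*3 + 30407)/(13760 + 28955) = (-3*3 + 30407)/42715 = (-9 + 30407)*(1/42715) = 30398*(1/42715) = 30398/42715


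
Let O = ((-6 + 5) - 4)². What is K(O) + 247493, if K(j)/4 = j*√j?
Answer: 247993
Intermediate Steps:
O = 25 (O = (-1 - 4)² = (-5)² = 25)
K(j) = 4*j^(3/2) (K(j) = 4*(j*√j) = 4*j^(3/2))
K(O) + 247493 = 4*25^(3/2) + 247493 = 4*125 + 247493 = 500 + 247493 = 247993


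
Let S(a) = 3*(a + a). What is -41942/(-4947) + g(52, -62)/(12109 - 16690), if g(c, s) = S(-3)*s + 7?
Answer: 62193607/7554069 ≈ 8.2331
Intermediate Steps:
S(a) = 6*a (S(a) = 3*(2*a) = 6*a)
g(c, s) = 7 - 18*s (g(c, s) = (6*(-3))*s + 7 = -18*s + 7 = 7 - 18*s)
-41942/(-4947) + g(52, -62)/(12109 - 16690) = -41942/(-4947) + (7 - 18*(-62))/(12109 - 16690) = -41942*(-1/4947) + (7 + 1116)/(-4581) = 41942/4947 + 1123*(-1/4581) = 41942/4947 - 1123/4581 = 62193607/7554069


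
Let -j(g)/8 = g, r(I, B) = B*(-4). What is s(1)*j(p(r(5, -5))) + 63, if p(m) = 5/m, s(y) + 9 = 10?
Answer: 61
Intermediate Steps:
r(I, B) = -4*B
s(y) = 1 (s(y) = -9 + 10 = 1)
j(g) = -8*g
s(1)*j(p(r(5, -5))) + 63 = 1*(-40/((-4*(-5)))) + 63 = 1*(-40/20) + 63 = 1*(-8*¼) + 63 = 1*(-2) + 63 = -2 + 63 = 61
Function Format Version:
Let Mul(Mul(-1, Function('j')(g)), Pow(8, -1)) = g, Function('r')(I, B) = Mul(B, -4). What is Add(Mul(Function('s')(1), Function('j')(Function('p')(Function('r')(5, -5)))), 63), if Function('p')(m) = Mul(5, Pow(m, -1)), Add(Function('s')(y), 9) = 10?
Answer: 61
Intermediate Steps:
Function('r')(I, B) = Mul(-4, B)
Function('s')(y) = 1 (Function('s')(y) = Add(-9, 10) = 1)
Function('j')(g) = Mul(-8, g)
Add(Mul(Function('s')(1), Function('j')(Function('p')(Function('r')(5, -5)))), 63) = Add(Mul(1, Mul(-8, Mul(5, Pow(Mul(-4, -5), -1)))), 63) = Add(Mul(1, Mul(-8, Mul(5, Pow(20, -1)))), 63) = Add(Mul(1, Mul(-8, Mul(5, Rational(1, 20)))), 63) = Add(Mul(1, Mul(-8, Rational(1, 4))), 63) = Add(Mul(1, -2), 63) = Add(-2, 63) = 61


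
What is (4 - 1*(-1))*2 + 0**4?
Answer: 10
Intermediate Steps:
(4 - 1*(-1))*2 + 0**4 = (4 + 1)*2 + 0 = 5*2 + 0 = 10 + 0 = 10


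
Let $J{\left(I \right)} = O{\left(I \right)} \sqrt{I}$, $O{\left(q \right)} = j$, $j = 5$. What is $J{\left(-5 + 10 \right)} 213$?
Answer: $1065 \sqrt{5} \approx 2381.4$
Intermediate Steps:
$O{\left(q \right)} = 5$
$J{\left(I \right)} = 5 \sqrt{I}$
$J{\left(-5 + 10 \right)} 213 = 5 \sqrt{-5 + 10} \cdot 213 = 5 \sqrt{5} \cdot 213 = 1065 \sqrt{5}$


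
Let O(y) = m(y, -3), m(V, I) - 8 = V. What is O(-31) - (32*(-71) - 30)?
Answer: 2279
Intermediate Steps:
m(V, I) = 8 + V
O(y) = 8 + y
O(-31) - (32*(-71) - 30) = (8 - 31) - (32*(-71) - 30) = -23 - (-2272 - 30) = -23 - 1*(-2302) = -23 + 2302 = 2279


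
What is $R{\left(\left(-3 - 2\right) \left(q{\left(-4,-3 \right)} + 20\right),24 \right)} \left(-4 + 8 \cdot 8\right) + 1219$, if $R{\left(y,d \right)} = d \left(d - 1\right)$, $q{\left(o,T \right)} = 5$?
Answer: $34339$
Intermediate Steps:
$R{\left(y,d \right)} = d \left(-1 + d\right)$
$R{\left(\left(-3 - 2\right) \left(q{\left(-4,-3 \right)} + 20\right),24 \right)} \left(-4 + 8 \cdot 8\right) + 1219 = 24 \left(-1 + 24\right) \left(-4 + 8 \cdot 8\right) + 1219 = 24 \cdot 23 \left(-4 + 64\right) + 1219 = 552 \cdot 60 + 1219 = 33120 + 1219 = 34339$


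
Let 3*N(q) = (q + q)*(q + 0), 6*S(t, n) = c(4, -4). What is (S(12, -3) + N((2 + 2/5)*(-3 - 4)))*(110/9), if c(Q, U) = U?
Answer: 309364/135 ≈ 2291.6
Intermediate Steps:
S(t, n) = -2/3 (S(t, n) = (1/6)*(-4) = -2/3)
N(q) = 2*q**2/3 (N(q) = ((q + q)*(q + 0))/3 = ((2*q)*q)/3 = (2*q**2)/3 = 2*q**2/3)
(S(12, -3) + N((2 + 2/5)*(-3 - 4)))*(110/9) = (-2/3 + 2*((2 + 2/5)*(-3 - 4))**2/3)*(110/9) = (-2/3 + 2*((2 + 2*(1/5))*(-7))**2/3)*(110*(1/9)) = (-2/3 + 2*((2 + 2/5)*(-7))**2/3)*(110/9) = (-2/3 + 2*((12/5)*(-7))**2/3)*(110/9) = (-2/3 + 2*(-84/5)**2/3)*(110/9) = (-2/3 + (2/3)*(7056/25))*(110/9) = (-2/3 + 4704/25)*(110/9) = (14062/75)*(110/9) = 309364/135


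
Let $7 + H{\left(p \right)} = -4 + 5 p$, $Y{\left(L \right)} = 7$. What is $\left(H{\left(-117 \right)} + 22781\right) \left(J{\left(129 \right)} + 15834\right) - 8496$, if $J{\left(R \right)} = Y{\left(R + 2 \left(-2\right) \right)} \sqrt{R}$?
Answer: $351268794 + 155295 \sqrt{129} \approx 3.5303 \cdot 10^{8}$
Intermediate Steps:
$H{\left(p \right)} = -11 + 5 p$ ($H{\left(p \right)} = -7 + \left(-4 + 5 p\right) = -11 + 5 p$)
$J{\left(R \right)} = 7 \sqrt{R}$
$\left(H{\left(-117 \right)} + 22781\right) \left(J{\left(129 \right)} + 15834\right) - 8496 = \left(\left(-11 + 5 \left(-117\right)\right) + 22781\right) \left(7 \sqrt{129} + 15834\right) - 8496 = \left(\left(-11 - 585\right) + 22781\right) \left(15834 + 7 \sqrt{129}\right) - 8496 = \left(-596 + 22781\right) \left(15834 + 7 \sqrt{129}\right) - 8496 = 22185 \left(15834 + 7 \sqrt{129}\right) - 8496 = \left(351277290 + 155295 \sqrt{129}\right) - 8496 = 351268794 + 155295 \sqrt{129}$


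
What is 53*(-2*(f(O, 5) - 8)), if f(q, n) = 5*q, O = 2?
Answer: -212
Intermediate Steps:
53*(-2*(f(O, 5) - 8)) = 53*(-2*(5*2 - 8)) = 53*(-2*(10 - 8)) = 53*(-2*2) = 53*(-4) = -212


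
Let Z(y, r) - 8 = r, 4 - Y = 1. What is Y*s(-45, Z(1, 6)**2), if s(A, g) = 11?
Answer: 33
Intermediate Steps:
Y = 3 (Y = 4 - 1*1 = 4 - 1 = 3)
Z(y, r) = 8 + r
Y*s(-45, Z(1, 6)**2) = 3*11 = 33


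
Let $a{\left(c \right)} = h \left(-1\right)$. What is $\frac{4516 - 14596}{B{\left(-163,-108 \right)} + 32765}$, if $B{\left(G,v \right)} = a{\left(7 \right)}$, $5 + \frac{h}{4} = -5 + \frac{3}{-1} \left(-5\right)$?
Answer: $- \frac{672}{2183} \approx -0.30783$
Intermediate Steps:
$h = 20$ ($h = -20 + 4 \left(-5 + \frac{3}{-1} \left(-5\right)\right) = -20 + 4 \left(-5 + 3 \left(-1\right) \left(-5\right)\right) = -20 + 4 \left(-5 - -15\right) = -20 + 4 \left(-5 + 15\right) = -20 + 4 \cdot 10 = -20 + 40 = 20$)
$a{\left(c \right)} = -20$ ($a{\left(c \right)} = 20 \left(-1\right) = -20$)
$B{\left(G,v \right)} = -20$
$\frac{4516 - 14596}{B{\left(-163,-108 \right)} + 32765} = \frac{4516 - 14596}{-20 + 32765} = - \frac{10080}{32745} = \left(-10080\right) \frac{1}{32745} = - \frac{672}{2183}$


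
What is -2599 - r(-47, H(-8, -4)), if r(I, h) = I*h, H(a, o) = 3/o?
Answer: -10537/4 ≈ -2634.3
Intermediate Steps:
-2599 - r(-47, H(-8, -4)) = -2599 - (-47)*3/(-4) = -2599 - (-47)*3*(-¼) = -2599 - (-47)*(-3)/4 = -2599 - 1*141/4 = -2599 - 141/4 = -10537/4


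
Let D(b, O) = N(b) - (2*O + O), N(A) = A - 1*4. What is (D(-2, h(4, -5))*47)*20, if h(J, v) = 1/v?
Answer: -5076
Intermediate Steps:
N(A) = -4 + A (N(A) = A - 4 = -4 + A)
D(b, O) = -4 + b - 3*O (D(b, O) = (-4 + b) - (2*O + O) = (-4 + b) - 3*O = -4 + b - 3*O)
(D(-2, h(4, -5))*47)*20 = ((-4 - 2 - 3/(-5))*47)*20 = ((-4 - 2 - 3*(-⅕))*47)*20 = ((-4 - 2 + ⅗)*47)*20 = -27/5*47*20 = -1269/5*20 = -5076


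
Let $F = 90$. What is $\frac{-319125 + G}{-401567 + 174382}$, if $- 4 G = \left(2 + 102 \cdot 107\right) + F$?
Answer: $\frac{643753}{454370} \approx 1.4168$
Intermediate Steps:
$G = - \frac{5503}{2}$ ($G = - \frac{\left(2 + 102 \cdot 107\right) + 90}{4} = - \frac{\left(2 + 10914\right) + 90}{4} = - \frac{10916 + 90}{4} = \left(- \frac{1}{4}\right) 11006 = - \frac{5503}{2} \approx -2751.5$)
$\frac{-319125 + G}{-401567 + 174382} = \frac{-319125 - \frac{5503}{2}}{-401567 + 174382} = - \frac{643753}{2 \left(-227185\right)} = \left(- \frac{643753}{2}\right) \left(- \frac{1}{227185}\right) = \frac{643753}{454370}$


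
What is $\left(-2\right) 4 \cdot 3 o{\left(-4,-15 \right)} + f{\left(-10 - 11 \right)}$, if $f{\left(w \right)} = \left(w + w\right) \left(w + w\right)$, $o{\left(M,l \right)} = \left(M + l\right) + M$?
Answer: $2316$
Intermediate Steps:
$o{\left(M,l \right)} = l + 2 M$
$f{\left(w \right)} = 4 w^{2}$ ($f{\left(w \right)} = 2 w 2 w = 4 w^{2}$)
$\left(-2\right) 4 \cdot 3 o{\left(-4,-15 \right)} + f{\left(-10 - 11 \right)} = \left(-2\right) 4 \cdot 3 \left(-15 + 2 \left(-4\right)\right) + 4 \left(-10 - 11\right)^{2} = \left(-8\right) 3 \left(-15 - 8\right) + 4 \left(-10 - 11\right)^{2} = \left(-24\right) \left(-23\right) + 4 \left(-21\right)^{2} = 552 + 4 \cdot 441 = 552 + 1764 = 2316$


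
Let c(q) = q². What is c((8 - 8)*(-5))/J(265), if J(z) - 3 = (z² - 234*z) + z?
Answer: 0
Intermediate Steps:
J(z) = 3 + z² - 233*z (J(z) = 3 + ((z² - 234*z) + z) = 3 + (z² - 233*z) = 3 + z² - 233*z)
c((8 - 8)*(-5))/J(265) = ((8 - 8)*(-5))²/(3 + 265² - 233*265) = (0*(-5))²/(3 + 70225 - 61745) = 0²/8483 = 0*(1/8483) = 0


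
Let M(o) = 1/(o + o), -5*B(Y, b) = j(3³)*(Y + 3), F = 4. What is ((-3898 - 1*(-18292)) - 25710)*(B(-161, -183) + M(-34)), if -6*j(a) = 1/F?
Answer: 1280594/85 ≈ 15066.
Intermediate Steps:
j(a) = -1/24 (j(a) = -⅙/4 = -⅙*¼ = -1/24)
B(Y, b) = 1/40 + Y/120 (B(Y, b) = -(-1)*(Y + 3)/120 = -(-1)*(3 + Y)/120 = -(-⅛ - Y/24)/5 = 1/40 + Y/120)
M(o) = 1/(2*o)
((-3898 - 1*(-18292)) - 25710)*(B(-161, -183) + M(-34)) = ((-3898 - 1*(-18292)) - 25710)*((1/40 + (1/120)*(-161)) + (½)/(-34)) = ((-3898 + 18292) - 25710)*((1/40 - 161/120) + (½)*(-1/34)) = (14394 - 25710)*(-79/60 - 1/68) = -11316*(-679/510) = 1280594/85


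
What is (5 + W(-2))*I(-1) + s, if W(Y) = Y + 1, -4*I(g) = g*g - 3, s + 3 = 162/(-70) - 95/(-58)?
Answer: -3403/2030 ≈ -1.6764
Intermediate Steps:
s = -7463/2030 (s = -3 + (162/(-70) - 95/(-58)) = -3 + (162*(-1/70) - 95*(-1/58)) = -3 + (-81/35 + 95/58) = -3 - 1373/2030 = -7463/2030 ≈ -3.6764)
I(g) = 3/4 - g**2/4 (I(g) = -(g*g - 3)/4 = -(g**2 - 3)/4 = -(-3 + g**2)/4 = 3/4 - g**2/4)
W(Y) = 1 + Y
(5 + W(-2))*I(-1) + s = (5 + (1 - 2))*(3/4 - 1/4*(-1)**2) - 7463/2030 = (5 - 1)*(3/4 - 1/4*1) - 7463/2030 = 4*(3/4 - 1/4) - 7463/2030 = 4*(1/2) - 7463/2030 = 2 - 7463/2030 = -3403/2030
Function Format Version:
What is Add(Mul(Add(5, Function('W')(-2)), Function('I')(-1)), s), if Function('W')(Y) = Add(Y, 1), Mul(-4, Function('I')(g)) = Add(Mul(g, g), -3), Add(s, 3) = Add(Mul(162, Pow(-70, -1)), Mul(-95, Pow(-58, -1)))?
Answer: Rational(-3403, 2030) ≈ -1.6764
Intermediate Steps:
s = Rational(-7463, 2030) (s = Add(-3, Add(Mul(162, Pow(-70, -1)), Mul(-95, Pow(-58, -1)))) = Add(-3, Add(Mul(162, Rational(-1, 70)), Mul(-95, Rational(-1, 58)))) = Add(-3, Add(Rational(-81, 35), Rational(95, 58))) = Add(-3, Rational(-1373, 2030)) = Rational(-7463, 2030) ≈ -3.6764)
Function('I')(g) = Add(Rational(3, 4), Mul(Rational(-1, 4), Pow(g, 2))) (Function('I')(g) = Mul(Rational(-1, 4), Add(Mul(g, g), -3)) = Mul(Rational(-1, 4), Add(Pow(g, 2), -3)) = Mul(Rational(-1, 4), Add(-3, Pow(g, 2))) = Add(Rational(3, 4), Mul(Rational(-1, 4), Pow(g, 2))))
Function('W')(Y) = Add(1, Y)
Add(Mul(Add(5, Function('W')(-2)), Function('I')(-1)), s) = Add(Mul(Add(5, Add(1, -2)), Add(Rational(3, 4), Mul(Rational(-1, 4), Pow(-1, 2)))), Rational(-7463, 2030)) = Add(Mul(Add(5, -1), Add(Rational(3, 4), Mul(Rational(-1, 4), 1))), Rational(-7463, 2030)) = Add(Mul(4, Add(Rational(3, 4), Rational(-1, 4))), Rational(-7463, 2030)) = Add(Mul(4, Rational(1, 2)), Rational(-7463, 2030)) = Add(2, Rational(-7463, 2030)) = Rational(-3403, 2030)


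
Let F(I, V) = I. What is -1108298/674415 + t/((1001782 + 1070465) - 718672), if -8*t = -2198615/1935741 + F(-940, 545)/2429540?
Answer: -94069510763217410538869/57242630729300061131100 ≈ -1.6433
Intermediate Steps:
t = 133586067091/940592037828 (t = -(-2198615/1935741 - 940/2429540)/8 = -(-2198615*1/1935741 - 940*1/2429540)/8 = -(-2198615/1935741 - 47/121477)/8 = -1/8*(-267172134182/235148009457) = 133586067091/940592037828 ≈ 0.14202)
-1108298/674415 + t/((1001782 + 1070465) - 718672) = -1108298/674415 + 133586067091/(940592037828*((1001782 + 1070465) - 718672)) = -1108298*1/674415 + 133586067091/(940592037828*(2072247 - 718672)) = -1108298/674415 + (133586067091/940592037828)/1353575 = -1108298/674415 + (133586067091/940592037828)*(1/1353575) = -1108298/674415 + 133586067091/1273161867603035100 = -94069510763217410538869/57242630729300061131100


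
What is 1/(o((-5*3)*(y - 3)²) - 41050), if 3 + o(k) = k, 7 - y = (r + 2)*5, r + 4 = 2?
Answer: -1/41293 ≈ -2.4217e-5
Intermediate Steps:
r = -2 (r = -4 + 2 = -2)
y = 7 (y = 7 - (-2 + 2)*5 = 7 - 0*5 = 7 - 1*0 = 7 + 0 = 7)
o(k) = -3 + k
1/(o((-5*3)*(y - 3)²) - 41050) = 1/((-3 + (-5*3)*(7 - 3)²) - 41050) = 1/((-3 - 15*4²) - 41050) = 1/((-3 - 15*16) - 41050) = 1/((-3 - 240) - 41050) = 1/(-243 - 41050) = 1/(-41293) = -1/41293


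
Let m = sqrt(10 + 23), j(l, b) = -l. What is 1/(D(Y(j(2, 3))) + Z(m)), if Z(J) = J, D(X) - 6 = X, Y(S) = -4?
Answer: -2/29 + sqrt(33)/29 ≈ 0.12912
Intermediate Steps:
D(X) = 6 + X
m = sqrt(33) ≈ 5.7446
1/(D(Y(j(2, 3))) + Z(m)) = 1/((6 - 4) + sqrt(33)) = 1/(2 + sqrt(33))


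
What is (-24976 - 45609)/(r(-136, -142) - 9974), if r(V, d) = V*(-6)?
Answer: 3715/482 ≈ 7.7075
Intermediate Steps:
r(V, d) = -6*V
(-24976 - 45609)/(r(-136, -142) - 9974) = (-24976 - 45609)/(-6*(-136) - 9974) = -70585/(816 - 9974) = -70585/(-9158) = -70585*(-1/9158) = 3715/482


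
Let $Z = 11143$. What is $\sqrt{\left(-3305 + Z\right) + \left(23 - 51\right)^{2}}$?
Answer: $3 \sqrt{958} \approx 92.855$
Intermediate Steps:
$\sqrt{\left(-3305 + Z\right) + \left(23 - 51\right)^{2}} = \sqrt{\left(-3305 + 11143\right) + \left(23 - 51\right)^{2}} = \sqrt{7838 + \left(-28\right)^{2}} = \sqrt{7838 + 784} = \sqrt{8622} = 3 \sqrt{958}$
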